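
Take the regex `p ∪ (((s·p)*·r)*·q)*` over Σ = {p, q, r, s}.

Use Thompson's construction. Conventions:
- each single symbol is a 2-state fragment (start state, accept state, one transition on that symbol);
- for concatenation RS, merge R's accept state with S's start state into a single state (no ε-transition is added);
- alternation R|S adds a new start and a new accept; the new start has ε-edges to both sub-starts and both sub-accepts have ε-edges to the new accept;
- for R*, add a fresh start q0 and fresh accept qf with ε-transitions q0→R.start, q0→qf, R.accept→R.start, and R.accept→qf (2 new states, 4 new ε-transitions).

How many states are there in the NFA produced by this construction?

Bottom-up over the parse tree:
Each of the 5 symbol leaves contributes a 2-state fragment.
  s·p → 3 states
  (s·p)* → 5 states
  (s·p)*·r → 6 states
  ((s·p)*·r)* → 8 states
  ((s·p)*·r)*·q → 9 states
  (((s·p)*·r)*·q)* → 11 states
  p ∪ (((s·p)*·r)*·q)* → 15 states

15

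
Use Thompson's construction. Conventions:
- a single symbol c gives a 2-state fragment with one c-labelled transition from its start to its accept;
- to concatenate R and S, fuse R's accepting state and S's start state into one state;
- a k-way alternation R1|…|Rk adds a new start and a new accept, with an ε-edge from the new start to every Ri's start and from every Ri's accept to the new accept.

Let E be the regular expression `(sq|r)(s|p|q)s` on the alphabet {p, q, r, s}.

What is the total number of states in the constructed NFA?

15

Bottom-up over the parse tree:
Each of the 7 symbol leaves contributes a 2-state fragment.
  sq → 3 states
  sq|r → 7 states
  s|p|q → 8 states
  (sq|r)(s|p|q)s → 15 states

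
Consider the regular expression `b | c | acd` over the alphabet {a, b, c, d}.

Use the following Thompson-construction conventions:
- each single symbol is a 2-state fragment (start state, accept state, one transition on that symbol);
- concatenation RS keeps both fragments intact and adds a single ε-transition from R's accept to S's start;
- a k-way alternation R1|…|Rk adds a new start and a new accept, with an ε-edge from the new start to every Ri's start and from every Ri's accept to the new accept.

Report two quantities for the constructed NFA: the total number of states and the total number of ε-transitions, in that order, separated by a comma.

Recursing over subexpressions:
Each of the 5 symbol leaves contributes 2 states and 0 ε-transitions.
  acd = 6 states, 2 ε-transitions
  b | c | acd = 12 states, 8 ε-transitions

12, 8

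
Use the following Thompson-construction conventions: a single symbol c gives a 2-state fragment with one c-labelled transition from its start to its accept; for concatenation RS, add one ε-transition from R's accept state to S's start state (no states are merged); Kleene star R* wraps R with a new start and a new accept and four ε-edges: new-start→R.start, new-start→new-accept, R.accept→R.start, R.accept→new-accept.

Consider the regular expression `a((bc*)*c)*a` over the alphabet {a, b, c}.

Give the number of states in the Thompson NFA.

Recursing over subexpressions:
Each of the 5 symbol leaves contributes a 2-state fragment.
  c* = 4 states
  bc* = 6 states
  (bc*)* = 8 states
  (bc*)*c = 10 states
  ((bc*)*c)* = 12 states
  a((bc*)*c)*a = 16 states

16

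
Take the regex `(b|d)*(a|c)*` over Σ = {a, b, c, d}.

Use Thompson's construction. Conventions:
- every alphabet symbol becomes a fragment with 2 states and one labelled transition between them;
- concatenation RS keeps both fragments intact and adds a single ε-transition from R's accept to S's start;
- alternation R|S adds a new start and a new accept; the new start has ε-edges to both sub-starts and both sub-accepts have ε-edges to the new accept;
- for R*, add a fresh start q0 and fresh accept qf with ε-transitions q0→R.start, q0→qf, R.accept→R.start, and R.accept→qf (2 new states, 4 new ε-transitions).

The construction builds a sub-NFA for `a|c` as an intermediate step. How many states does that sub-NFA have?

Fragment for `a|c`:
Each of the 2 symbol leaves contributes a 2-state fragment.
  a|c : 6 states

6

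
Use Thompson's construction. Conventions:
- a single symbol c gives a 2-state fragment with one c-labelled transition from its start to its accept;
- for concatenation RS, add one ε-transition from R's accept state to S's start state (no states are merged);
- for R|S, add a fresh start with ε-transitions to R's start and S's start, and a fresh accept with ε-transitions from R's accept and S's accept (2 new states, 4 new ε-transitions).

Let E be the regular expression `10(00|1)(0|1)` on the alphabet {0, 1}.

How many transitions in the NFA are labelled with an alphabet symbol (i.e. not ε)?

Bottom-up over the parse tree:
Each of the 7 symbol leaves contributes exactly 1 symbol transition.
  00 — 2 symbol transitions
  00|1 — 3 symbol transitions
  0|1 — 2 symbol transitions
  10(00|1)(0|1) — 7 symbol transitions

7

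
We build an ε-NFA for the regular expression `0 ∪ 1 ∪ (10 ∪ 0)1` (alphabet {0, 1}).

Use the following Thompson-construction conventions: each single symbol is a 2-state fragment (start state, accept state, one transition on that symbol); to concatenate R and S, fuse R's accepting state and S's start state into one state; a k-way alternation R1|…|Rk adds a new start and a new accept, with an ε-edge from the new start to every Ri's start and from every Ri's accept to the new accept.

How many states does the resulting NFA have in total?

Recursing over subexpressions:
Each of the 6 symbol leaves contributes a 2-state fragment.
  10 = 3 states
  10 ∪ 0 = 7 states
  (10 ∪ 0)1 = 8 states
  0 ∪ 1 ∪ (10 ∪ 0)1 = 14 states

14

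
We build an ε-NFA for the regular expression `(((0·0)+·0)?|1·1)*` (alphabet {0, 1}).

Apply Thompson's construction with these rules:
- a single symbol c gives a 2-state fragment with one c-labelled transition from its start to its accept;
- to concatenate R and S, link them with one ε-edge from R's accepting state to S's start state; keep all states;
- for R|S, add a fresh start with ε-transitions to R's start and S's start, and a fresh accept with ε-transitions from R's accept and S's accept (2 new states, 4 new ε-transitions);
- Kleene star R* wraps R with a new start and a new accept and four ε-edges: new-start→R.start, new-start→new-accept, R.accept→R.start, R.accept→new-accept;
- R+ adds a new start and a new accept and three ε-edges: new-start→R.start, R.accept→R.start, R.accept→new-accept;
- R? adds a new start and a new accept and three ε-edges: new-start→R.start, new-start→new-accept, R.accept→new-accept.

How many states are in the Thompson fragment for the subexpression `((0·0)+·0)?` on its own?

Fragment for `((0·0)+·0)?`:
Each of the 3 symbol leaves contributes a 2-state fragment.
  0·0 : 4 states
  (0·0)+ : 6 states
  (0·0)+·0 : 8 states
  ((0·0)+·0)? : 10 states

10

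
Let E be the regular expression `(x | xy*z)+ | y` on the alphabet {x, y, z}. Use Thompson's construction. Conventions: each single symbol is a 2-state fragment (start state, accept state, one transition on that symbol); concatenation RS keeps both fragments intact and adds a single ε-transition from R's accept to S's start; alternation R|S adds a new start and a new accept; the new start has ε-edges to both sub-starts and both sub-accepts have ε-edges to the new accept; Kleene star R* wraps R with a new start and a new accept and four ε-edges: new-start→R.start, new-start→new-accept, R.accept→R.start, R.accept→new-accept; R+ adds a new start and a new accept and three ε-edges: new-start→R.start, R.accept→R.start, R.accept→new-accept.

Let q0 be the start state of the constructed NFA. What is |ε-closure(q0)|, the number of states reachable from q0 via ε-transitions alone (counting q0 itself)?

6

Work bottom-up. For each fragment F, track |ε-closure(F.start)| and whether F's accept lies in that closure (i.e. whether F accepts ε). A single-symbol fragment has closure size 1 and does not accept ε.
  y* → new start has ε-edges to the inner start and to the new accept, so |closure| = 2 + 1 = 3
  xy*z → same as the first factor's closure: |closure| = 1
  x | xy*z → |closure| = 1 + 1 + 1 = 3 (the new accept is not ε-reachable since no branch accepts ε)
  (x | xy*z)+ → new start ε-reaches only the body's start; the new accept needs a symbol first: |closure| = 1 + 3 = 4
  (x | xy*z)+ | y → |closure| = 1 + 4 + 1 = 6 (the new accept is not ε-reachable since no branch accepts ε)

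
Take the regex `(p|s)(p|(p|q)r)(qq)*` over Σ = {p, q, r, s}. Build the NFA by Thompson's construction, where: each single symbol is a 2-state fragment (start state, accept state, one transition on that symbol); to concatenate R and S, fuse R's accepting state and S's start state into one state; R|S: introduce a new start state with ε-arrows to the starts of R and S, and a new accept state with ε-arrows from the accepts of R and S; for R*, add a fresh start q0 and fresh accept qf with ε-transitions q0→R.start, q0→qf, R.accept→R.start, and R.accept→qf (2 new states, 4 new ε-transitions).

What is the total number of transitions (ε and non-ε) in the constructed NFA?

By structural recursion:
Each of the 8 symbol leaves contributes 1 transition (1 symbol, 0 ε).
  p|s — 6 transitions (2 symbol, 4 ε)
  p|q — 6 transitions (2 symbol, 4 ε)
  (p|q)r — 7 transitions (3 symbol, 4 ε)
  p|(p|q)r — 12 transitions (4 symbol, 8 ε)
  qq — 2 transitions (2 symbol, 0 ε)
  (qq)* — 6 transitions (2 symbol, 4 ε)
  (p|s)(p|(p|q)r)(qq)* — 24 transitions (8 symbol, 16 ε)

24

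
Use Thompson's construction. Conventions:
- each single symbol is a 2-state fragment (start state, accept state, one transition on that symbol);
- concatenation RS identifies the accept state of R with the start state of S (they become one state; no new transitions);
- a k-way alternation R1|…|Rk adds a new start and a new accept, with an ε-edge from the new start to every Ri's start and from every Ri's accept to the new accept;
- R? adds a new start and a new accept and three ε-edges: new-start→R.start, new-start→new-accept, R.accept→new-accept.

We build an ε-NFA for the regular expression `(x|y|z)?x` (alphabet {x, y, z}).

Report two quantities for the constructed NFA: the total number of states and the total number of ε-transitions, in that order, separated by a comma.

11, 9

Recursing over subexpressions:
Each of the 4 symbol leaves contributes 2 states and 0 ε-transitions.
  x|y|z = 8 states, 6 ε-transitions
  (x|y|z)? = 10 states, 9 ε-transitions
  (x|y|z)?x = 11 states, 9 ε-transitions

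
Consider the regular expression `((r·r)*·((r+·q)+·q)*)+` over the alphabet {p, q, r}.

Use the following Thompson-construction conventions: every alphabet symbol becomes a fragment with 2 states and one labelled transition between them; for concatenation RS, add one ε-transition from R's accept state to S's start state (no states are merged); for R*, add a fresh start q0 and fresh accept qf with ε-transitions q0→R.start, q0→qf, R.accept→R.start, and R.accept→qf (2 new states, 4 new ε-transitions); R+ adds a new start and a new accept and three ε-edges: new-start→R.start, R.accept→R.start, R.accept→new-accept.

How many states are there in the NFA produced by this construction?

Per subexpression:
Each of the 5 symbol leaves contributes a 2-state fragment.
  r·r : 4 states
  (r·r)* : 6 states
  r+ : 4 states
  r+·q : 6 states
  (r+·q)+ : 8 states
  (r+·q)+·q : 10 states
  ((r+·q)+·q)* : 12 states
  (r·r)*·((r+·q)+·q)* : 18 states
  ((r·r)*·((r+·q)+·q)*)+ : 20 states

20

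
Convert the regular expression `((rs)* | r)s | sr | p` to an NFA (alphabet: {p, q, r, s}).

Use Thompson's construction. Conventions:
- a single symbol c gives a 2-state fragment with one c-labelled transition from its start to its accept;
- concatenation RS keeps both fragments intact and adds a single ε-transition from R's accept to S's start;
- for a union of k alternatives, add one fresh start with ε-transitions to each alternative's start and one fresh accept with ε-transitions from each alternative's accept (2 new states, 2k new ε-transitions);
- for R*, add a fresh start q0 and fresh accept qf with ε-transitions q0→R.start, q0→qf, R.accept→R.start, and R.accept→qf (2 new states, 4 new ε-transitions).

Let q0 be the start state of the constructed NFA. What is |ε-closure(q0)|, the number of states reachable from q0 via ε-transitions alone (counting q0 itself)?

Compute the ε-closure size of each fragment's start state recursively; a symbol fragment's start has no outgoing ε-edge, so its closure is just itself (size 1).
  rs → |ε-closure| equals the left operand's closure size = 1 (its accept is not ε-reachable, so the closure stops there)
  (rs)* → the star's fresh start ε-reaches both the body's start and the fresh accept: |ε-closure| = 2 + 1 = 3
  (rs)* | r → |ε-closure| = 1 (new start) + (3 + 1) + 1 (new accept, since some branch ε-reaches its own accept) = 6
  ((rs)* | r)s → the left operand accepts ε, so the closure extends into the next operand (via the concat ε-link); |ε-closure| = 6 + 1 = 7
  sr → same as the first factor's closure: |ε-closure| = 1
  ((rs)* | r)s | sr | p → |ε-closure| = 1 + 7 + 1 + 1 = 10 (the new accept is not ε-reachable since no branch accepts ε)

10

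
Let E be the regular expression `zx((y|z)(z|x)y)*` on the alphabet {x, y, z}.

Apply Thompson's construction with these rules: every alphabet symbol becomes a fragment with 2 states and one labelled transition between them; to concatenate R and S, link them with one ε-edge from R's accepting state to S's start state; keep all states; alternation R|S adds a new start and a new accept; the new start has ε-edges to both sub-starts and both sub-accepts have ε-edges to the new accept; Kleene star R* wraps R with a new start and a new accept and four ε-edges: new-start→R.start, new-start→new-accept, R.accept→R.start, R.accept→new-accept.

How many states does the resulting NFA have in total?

Building bottom-up:
Each of the 7 symbol leaves contributes a 2-state fragment.
  y|z : 6 states
  z|x : 6 states
  (y|z)(z|x)y : 14 states
  ((y|z)(z|x)y)* : 16 states
  zx((y|z)(z|x)y)* : 20 states

20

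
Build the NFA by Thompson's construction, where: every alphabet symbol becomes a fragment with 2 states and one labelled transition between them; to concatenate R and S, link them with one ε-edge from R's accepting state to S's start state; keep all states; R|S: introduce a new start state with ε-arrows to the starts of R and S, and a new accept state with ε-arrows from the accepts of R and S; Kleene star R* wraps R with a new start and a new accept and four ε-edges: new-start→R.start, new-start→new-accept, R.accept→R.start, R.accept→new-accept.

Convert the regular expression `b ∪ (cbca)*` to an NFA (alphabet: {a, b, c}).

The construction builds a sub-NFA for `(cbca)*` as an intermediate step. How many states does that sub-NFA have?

Fragment for `(cbca)*`:
Each of the 4 symbol leaves contributes a 2-state fragment.
  cbca — 8 states
  (cbca)* — 10 states

10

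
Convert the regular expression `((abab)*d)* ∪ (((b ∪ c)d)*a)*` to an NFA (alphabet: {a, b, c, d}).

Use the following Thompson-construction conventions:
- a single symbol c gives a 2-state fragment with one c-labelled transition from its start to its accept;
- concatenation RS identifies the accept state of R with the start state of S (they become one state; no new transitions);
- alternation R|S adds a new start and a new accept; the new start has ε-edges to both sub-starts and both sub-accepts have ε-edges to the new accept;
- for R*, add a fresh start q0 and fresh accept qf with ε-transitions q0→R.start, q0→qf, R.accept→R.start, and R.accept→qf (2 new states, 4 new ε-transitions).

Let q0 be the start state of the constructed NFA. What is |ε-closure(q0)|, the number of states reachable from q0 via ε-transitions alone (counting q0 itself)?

14

Let C(F) = |ε-closure(F.start)| within fragment F, and note whether F accepts ε. Symbol fragments have C = 1 and do not accept ε. Then:
  abab → |ε-closure| equals the left operand's closure size = 1 (its accept is not ε-reachable, so the closure stops there)
  (abab)* → the star's fresh start ε-reaches both the body's start and the fresh accept: |ε-closure| = 2 + 1 = 3
  (abab)*d → |ε-closure| = 3 + (1−1) = 3 (closure spills across the concat boundary because the left factor accepts ε)
  ((abab)*d)* → new start has ε-edges to the inner start and to the new accept, so |ε-closure| = 2 + 3 = 5
  b ∪ c → new start ε-reaches every alternative's start; none of them accept ε, so the new accept is not reached: |ε-closure| = 1 + 1 + 1 = 3
  (b ∪ c)d → |ε-closure| equals the left operand's closure size = 3 (its accept is not ε-reachable, so the closure stops there)
  ((b ∪ c)d)* → new start has ε-edges to the inner start and to the new accept, so |ε-closure| = 2 + 3 = 5
  ((b ∪ c)d)*a → |ε-closure| = 5 + (1−1) = 5 (closure spills across the concat boundary because the left factor accepts ε)
  (((b ∪ c)d)*a)* → new start has ε-edges to the inner start and to the new accept, so |ε-closure| = 2 + 5 = 7
  ((abab)*d)* ∪ (((b ∪ c)d)*a)* → new start ε-reaches every alternative's start; at least one alternative accepts ε, so the union's new accept is reached too: |ε-closure| = 1 + 5 + 7 + 1 = 14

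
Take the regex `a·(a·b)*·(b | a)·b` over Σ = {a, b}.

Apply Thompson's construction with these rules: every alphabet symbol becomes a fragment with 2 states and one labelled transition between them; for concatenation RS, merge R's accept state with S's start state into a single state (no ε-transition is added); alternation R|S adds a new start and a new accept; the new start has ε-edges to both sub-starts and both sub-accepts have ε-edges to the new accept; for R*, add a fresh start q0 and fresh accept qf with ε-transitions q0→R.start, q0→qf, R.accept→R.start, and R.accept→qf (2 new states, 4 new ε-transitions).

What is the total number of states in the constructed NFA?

12

Building bottom-up:
Each of the 6 symbol leaves contributes a 2-state fragment.
  a·b — 3 states
  (a·b)* — 5 states
  b | a — 6 states
  a·(a·b)*·(b | a)·b — 12 states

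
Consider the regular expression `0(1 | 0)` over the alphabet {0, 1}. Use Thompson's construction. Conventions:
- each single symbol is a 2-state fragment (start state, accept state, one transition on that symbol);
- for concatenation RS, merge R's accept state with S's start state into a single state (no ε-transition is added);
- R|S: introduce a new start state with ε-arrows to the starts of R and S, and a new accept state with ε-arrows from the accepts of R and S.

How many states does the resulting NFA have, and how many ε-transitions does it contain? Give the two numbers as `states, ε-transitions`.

7, 4

Building bottom-up:
Each of the 3 symbol leaves contributes 2 states and 0 ε-transitions.
  1 | 0 → 6 states, 4 ε-transitions
  0(1 | 0) → 7 states, 4 ε-transitions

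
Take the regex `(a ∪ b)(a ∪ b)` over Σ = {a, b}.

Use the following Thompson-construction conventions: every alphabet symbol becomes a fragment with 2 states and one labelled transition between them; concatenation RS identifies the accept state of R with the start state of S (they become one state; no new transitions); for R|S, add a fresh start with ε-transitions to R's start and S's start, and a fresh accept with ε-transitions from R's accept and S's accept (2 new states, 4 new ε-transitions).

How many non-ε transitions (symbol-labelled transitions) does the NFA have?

By structural recursion:
Each of the 4 symbol leaves contributes exactly 1 symbol transition.
  a ∪ b : 2 symbol transitions
  a ∪ b : 2 symbol transitions
  (a ∪ b)(a ∪ b) : 4 symbol transitions

4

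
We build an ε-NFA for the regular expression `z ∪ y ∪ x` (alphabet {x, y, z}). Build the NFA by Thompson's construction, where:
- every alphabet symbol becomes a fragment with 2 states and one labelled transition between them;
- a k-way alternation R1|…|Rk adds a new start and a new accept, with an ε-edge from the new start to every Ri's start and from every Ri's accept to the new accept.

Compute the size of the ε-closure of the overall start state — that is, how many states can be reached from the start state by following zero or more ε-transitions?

4

Work bottom-up. For each fragment F, track |ε-closure(F.start)| and whether F's accept lies in that closure (i.e. whether F accepts ε). A single-symbol fragment has closure size 1 and does not accept ε.
  z ∪ y ∪ x — C = 1 + 1 + 1 + 1 = 4 (the new accept is not ε-reachable since no branch accepts ε)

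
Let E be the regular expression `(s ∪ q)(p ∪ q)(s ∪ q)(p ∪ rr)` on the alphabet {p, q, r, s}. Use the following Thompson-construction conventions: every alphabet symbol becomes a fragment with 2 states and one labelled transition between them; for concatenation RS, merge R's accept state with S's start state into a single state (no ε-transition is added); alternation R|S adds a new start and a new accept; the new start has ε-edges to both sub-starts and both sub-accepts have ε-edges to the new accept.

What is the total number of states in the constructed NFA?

22

Building bottom-up:
Each of the 9 symbol leaves contributes a 2-state fragment.
  s ∪ q : 6 states
  p ∪ q : 6 states
  s ∪ q : 6 states
  rr : 3 states
  p ∪ rr : 7 states
  (s ∪ q)(p ∪ q)(s ∪ q)(p ∪ rr) : 22 states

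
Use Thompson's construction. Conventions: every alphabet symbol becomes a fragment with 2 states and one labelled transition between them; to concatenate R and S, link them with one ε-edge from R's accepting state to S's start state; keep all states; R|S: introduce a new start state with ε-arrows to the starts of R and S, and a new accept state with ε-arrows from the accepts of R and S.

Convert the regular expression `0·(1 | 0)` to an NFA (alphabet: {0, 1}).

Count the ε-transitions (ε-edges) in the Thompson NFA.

5

Per subexpression:
Each of the 3 symbol leaves contributes 0 ε-transitions.
  1 | 0 = 4 ε-transitions
  0·(1 | 0) = 5 ε-transitions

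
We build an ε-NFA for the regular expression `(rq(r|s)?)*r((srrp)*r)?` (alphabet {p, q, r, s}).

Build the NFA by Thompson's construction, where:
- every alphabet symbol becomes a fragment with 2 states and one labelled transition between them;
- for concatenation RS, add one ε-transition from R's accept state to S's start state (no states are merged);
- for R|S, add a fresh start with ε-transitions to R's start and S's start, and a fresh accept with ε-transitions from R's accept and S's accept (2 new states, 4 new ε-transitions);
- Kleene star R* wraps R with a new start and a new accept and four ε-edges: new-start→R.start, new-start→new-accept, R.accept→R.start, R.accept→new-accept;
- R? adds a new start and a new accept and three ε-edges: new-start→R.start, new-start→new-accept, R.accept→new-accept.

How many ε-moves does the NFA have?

26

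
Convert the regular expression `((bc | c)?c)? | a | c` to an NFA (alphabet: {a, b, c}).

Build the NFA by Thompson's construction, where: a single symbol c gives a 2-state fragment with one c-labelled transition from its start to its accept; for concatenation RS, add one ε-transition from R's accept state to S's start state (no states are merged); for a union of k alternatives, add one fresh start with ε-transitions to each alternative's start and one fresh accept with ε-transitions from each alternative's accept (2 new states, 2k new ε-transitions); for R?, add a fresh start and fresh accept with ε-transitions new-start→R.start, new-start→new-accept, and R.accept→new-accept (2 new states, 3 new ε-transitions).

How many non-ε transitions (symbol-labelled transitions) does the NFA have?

6

By structural recursion:
Each of the 6 symbol leaves contributes exactly 1 symbol transition.
  bc → 2 symbol transitions
  bc | c → 3 symbol transitions
  (bc | c)? → 3 symbol transitions
  (bc | c)?c → 4 symbol transitions
  ((bc | c)?c)? → 4 symbol transitions
  ((bc | c)?c)? | a | c → 6 symbol transitions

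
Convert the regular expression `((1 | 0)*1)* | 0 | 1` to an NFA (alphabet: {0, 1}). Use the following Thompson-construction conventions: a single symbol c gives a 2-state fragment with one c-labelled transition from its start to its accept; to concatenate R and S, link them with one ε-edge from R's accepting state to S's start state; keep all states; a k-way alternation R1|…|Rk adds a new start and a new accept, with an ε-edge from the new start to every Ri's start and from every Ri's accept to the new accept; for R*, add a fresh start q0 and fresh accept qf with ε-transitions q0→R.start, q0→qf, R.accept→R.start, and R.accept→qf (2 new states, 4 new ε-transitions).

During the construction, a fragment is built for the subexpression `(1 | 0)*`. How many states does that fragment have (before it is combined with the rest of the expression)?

8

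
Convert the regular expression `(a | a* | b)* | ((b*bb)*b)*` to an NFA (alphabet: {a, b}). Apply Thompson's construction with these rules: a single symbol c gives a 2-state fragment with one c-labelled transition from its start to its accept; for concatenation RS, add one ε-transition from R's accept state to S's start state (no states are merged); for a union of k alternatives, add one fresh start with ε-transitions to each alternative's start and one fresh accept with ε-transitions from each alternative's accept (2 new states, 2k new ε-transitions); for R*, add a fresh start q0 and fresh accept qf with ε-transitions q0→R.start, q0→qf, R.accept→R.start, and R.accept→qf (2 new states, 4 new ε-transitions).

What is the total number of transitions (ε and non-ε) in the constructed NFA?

40

Per subexpression:
Each of the 7 symbol leaves contributes 1 transition (1 symbol, 0 ε).
  a* = 5 transitions (1 symbol, 4 ε)
  a | a* | b = 13 transitions (3 symbol, 10 ε)
  (a | a* | b)* = 17 transitions (3 symbol, 14 ε)
  b* = 5 transitions (1 symbol, 4 ε)
  b*bb = 9 transitions (3 symbol, 6 ε)
  (b*bb)* = 13 transitions (3 symbol, 10 ε)
  (b*bb)*b = 15 transitions (4 symbol, 11 ε)
  ((b*bb)*b)* = 19 transitions (4 symbol, 15 ε)
  (a | a* | b)* | ((b*bb)*b)* = 40 transitions (7 symbol, 33 ε)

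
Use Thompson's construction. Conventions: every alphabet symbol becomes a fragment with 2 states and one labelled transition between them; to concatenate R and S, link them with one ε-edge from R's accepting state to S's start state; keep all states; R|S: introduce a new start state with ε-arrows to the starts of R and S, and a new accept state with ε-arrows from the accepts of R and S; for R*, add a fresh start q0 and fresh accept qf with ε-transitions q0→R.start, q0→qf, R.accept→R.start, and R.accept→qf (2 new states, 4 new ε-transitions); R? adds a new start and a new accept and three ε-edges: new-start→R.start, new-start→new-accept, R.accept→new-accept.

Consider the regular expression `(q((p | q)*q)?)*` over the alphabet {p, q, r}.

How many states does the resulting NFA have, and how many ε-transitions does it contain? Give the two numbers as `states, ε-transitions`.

16, 17

By structural recursion:
Each of the 4 symbol leaves contributes 2 states and 0 ε-transitions.
  p | q = 6 states, 4 ε-transitions
  (p | q)* = 8 states, 8 ε-transitions
  (p | q)*q = 10 states, 9 ε-transitions
  ((p | q)*q)? = 12 states, 12 ε-transitions
  q((p | q)*q)? = 14 states, 13 ε-transitions
  (q((p | q)*q)?)* = 16 states, 17 ε-transitions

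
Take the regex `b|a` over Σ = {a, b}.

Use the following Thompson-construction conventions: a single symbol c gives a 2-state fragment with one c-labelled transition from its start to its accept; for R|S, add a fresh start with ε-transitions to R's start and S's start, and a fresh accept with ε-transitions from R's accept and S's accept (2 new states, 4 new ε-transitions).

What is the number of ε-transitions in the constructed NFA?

Bottom-up over the parse tree:
Each of the 2 symbol leaves contributes 0 ε-transitions.
  b|a : 4 ε-transitions

4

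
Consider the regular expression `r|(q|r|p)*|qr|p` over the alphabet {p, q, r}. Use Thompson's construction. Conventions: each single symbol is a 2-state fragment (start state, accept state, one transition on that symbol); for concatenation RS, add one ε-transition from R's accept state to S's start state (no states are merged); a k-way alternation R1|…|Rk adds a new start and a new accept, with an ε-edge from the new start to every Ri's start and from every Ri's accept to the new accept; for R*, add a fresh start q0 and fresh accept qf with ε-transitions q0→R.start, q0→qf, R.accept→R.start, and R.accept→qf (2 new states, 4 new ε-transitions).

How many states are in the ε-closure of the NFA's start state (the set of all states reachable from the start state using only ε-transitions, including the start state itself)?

11

Work bottom-up. For each fragment F, track |ε-closure(F.start)| and whether F's accept lies in that closure (i.e. whether F accepts ε). A single-symbol fragment has closure size 1 and does not accept ε.
  q|r|p — new start ε-reaches every alternative's start; none of them accept ε, so the new accept is not reached: |closure| = 1 + 1 + 1 + 1 = 4
  (q|r|p)* — new start has ε-edges to the inner start and to the new accept, so |closure| = 2 + 4 = 6
  qr — |closure| equals the left operand's closure size = 1 (its accept is not ε-reachable, so the closure stops there)
  r|(q|r|p)*|qr|p — new start ε-reaches every alternative's start; at least one alternative accepts ε, so the union's new accept is reached too: |closure| = 1 + 1 + 6 + 1 + 1 + 1 = 11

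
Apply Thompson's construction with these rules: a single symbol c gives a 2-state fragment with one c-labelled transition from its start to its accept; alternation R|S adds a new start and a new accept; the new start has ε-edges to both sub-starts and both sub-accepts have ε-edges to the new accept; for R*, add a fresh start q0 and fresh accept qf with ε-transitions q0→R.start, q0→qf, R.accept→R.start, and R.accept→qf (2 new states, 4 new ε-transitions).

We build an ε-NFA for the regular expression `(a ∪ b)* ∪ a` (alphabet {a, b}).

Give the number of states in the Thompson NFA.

12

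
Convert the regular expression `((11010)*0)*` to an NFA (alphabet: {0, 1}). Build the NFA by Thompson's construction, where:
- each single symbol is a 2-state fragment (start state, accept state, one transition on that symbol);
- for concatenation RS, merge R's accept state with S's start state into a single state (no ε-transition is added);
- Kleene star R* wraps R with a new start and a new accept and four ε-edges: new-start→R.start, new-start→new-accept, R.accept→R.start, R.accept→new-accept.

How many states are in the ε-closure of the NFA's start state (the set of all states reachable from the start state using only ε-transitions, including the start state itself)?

Let C(F) = |ε-closure(F.start)| within fragment F, and note whether F accepts ε. Symbol fragments have C = 1 and do not accept ε. Then:
  11010 → same as the first factor's closure: |ε-closure| = 1
  (11010)* → the star's fresh start ε-reaches both the body's start and the fresh accept: |ε-closure| = 2 + 1 = 3
  (11010)*0 → the left operand accepts ε, so the closure extends into the next operand (the shared merged state is already counted); |ε-closure| = 3 + (1−1) = 3
  ((11010)*0)* → |ε-closure| = 1 (new start) + 3 (body) + 1 (new accept) = 5

5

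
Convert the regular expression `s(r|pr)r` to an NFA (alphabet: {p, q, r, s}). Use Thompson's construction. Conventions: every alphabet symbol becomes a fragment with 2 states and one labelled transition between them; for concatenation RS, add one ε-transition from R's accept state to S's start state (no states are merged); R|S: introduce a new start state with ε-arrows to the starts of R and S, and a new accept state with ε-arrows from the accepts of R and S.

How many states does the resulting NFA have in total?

By structural recursion:
Each of the 5 symbol leaves contributes a 2-state fragment.
  pr → 4 states
  r|pr → 8 states
  s(r|pr)r → 12 states

12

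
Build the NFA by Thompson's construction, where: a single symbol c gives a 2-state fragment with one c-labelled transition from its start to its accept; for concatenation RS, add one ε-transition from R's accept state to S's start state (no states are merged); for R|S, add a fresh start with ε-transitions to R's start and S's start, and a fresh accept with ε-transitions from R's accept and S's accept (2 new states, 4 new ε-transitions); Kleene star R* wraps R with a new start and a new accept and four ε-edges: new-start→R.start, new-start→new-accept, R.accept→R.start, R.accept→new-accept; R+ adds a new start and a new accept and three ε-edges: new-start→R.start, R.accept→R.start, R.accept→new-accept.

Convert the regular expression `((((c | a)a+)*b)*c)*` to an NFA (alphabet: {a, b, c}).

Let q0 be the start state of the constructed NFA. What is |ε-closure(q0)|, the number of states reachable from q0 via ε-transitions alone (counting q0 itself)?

Work bottom-up. For each fragment F, track |ε-closure(F.start)| and whether F's accept lies in that closure (i.e. whether F accepts ε). A single-symbol fragment has closure size 1 and does not accept ε.
  c | a — new start ε-reaches every alternative's start; none of them accept ε, so the new accept is not reached: C = 1 + 1 + 1 = 3
  a+ — C = 1 + 1 = 2 (the body doesn't accept ε, so the new accept is not reached)
  (c | a)a+ — C equals the left operand's closure size = 3 (its accept is not ε-reachable, so the closure stops there)
  ((c | a)a+)* — the star's fresh start ε-reaches both the body's start and the fresh accept: C = 2 + 3 = 5
  ((c | a)a+)*b — C = 5 + 1 = 6 (closure spills across the concat boundary because the left factor accepts ε)
  (((c | a)a+)*b)* — the star's fresh start ε-reaches both the body's start and the fresh accept: C = 2 + 6 = 8
  (((c | a)a+)*b)*c — the left operand accepts ε, so the closure extends into the next operand (via the concat ε-link); C = 8 + 1 = 9
  ((((c | a)a+)*b)*c)* — the star's fresh start ε-reaches both the body's start and the fresh accept: C = 2 + 9 = 11

11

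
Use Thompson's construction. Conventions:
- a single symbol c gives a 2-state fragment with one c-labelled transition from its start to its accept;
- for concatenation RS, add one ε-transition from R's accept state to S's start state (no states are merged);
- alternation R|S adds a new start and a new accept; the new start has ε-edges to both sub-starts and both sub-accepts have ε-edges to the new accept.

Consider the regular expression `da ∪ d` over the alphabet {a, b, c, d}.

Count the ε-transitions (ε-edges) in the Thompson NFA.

Bottom-up over the parse tree:
Each of the 3 symbol leaves contributes 0 ε-transitions.
  da : 1 ε-transition
  da ∪ d : 5 ε-transitions

5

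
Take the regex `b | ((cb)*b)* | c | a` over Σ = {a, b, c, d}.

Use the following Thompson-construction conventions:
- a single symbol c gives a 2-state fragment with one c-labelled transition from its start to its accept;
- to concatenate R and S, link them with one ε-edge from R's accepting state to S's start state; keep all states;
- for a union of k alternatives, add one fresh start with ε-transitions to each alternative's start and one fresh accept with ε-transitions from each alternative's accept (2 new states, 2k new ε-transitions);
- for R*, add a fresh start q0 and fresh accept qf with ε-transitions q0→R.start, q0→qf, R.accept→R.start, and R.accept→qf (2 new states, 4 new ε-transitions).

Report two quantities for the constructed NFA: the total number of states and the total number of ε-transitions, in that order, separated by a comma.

18, 18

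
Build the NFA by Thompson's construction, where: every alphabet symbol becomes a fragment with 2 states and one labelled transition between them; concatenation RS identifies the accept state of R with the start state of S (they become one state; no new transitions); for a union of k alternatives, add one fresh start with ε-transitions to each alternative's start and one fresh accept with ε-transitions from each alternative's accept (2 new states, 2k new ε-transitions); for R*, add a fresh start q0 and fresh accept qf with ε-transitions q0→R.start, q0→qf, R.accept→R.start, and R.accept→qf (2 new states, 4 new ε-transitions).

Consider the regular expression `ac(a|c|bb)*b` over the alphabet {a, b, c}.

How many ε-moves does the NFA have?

Building bottom-up:
Each of the 7 symbol leaves contributes 0 ε-transitions.
  bb = 0 ε-transitions
  a|c|bb = 6 ε-transitions
  (a|c|bb)* = 10 ε-transitions
  ac(a|c|bb)*b = 10 ε-transitions

10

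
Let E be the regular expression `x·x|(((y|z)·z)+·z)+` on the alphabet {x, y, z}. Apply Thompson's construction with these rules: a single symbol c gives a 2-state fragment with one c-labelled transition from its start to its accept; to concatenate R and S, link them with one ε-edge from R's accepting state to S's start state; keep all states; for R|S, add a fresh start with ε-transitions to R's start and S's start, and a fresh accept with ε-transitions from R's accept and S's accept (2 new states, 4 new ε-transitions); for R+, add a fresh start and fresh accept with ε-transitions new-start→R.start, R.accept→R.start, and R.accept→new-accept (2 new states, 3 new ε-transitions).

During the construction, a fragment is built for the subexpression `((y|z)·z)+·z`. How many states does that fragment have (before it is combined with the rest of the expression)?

Fragment for `((y|z)·z)+·z`:
Each of the 4 symbol leaves contributes a 2-state fragment.
  y|z = 6 states
  (y|z)·z = 8 states
  ((y|z)·z)+ = 10 states
  ((y|z)·z)+·z = 12 states

12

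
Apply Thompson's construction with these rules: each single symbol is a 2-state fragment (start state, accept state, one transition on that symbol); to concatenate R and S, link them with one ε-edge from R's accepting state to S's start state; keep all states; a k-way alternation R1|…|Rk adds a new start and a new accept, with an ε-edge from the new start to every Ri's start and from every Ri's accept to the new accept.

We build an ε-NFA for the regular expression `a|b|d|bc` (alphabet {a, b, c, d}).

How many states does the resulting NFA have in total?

12

By structural recursion:
Each of the 5 symbol leaves contributes a 2-state fragment.
  bc — 4 states
  a|b|d|bc — 12 states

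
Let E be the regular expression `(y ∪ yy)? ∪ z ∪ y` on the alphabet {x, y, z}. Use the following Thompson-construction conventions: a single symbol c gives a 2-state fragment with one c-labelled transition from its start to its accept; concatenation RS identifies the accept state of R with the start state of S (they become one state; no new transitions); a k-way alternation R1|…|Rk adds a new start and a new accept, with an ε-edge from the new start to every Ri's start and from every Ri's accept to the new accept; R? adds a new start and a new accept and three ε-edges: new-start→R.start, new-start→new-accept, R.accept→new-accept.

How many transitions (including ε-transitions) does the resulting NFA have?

Building bottom-up:
Each of the 5 symbol leaves contributes 1 transition (1 symbol, 0 ε).
  yy = 2 transitions (2 symbol, 0 ε)
  y ∪ yy = 7 transitions (3 symbol, 4 ε)
  (y ∪ yy)? = 10 transitions (3 symbol, 7 ε)
  (y ∪ yy)? ∪ z ∪ y = 18 transitions (5 symbol, 13 ε)

18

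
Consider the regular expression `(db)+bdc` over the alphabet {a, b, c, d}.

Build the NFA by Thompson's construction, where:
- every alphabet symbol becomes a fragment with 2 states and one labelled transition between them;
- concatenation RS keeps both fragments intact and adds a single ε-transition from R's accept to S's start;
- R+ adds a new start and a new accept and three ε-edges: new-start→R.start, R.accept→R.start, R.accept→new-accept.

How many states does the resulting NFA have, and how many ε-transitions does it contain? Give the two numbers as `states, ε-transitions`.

12, 7

By structural recursion:
Each of the 5 symbol leaves contributes 2 states and 0 ε-transitions.
  db = 4 states, 1 ε-transition
  (db)+ = 6 states, 4 ε-transitions
  (db)+bdc = 12 states, 7 ε-transitions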